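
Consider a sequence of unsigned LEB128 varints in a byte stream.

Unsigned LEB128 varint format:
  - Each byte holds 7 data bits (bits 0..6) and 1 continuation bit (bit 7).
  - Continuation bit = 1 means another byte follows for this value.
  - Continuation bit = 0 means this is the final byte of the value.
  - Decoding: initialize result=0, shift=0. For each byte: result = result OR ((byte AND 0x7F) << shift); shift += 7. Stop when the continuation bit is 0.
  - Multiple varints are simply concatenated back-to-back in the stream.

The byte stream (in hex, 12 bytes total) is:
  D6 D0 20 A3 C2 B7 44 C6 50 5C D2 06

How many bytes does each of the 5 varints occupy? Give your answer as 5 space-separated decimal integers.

  byte[0]=0xD6 cont=1 payload=0x56=86: acc |= 86<<0 -> acc=86 shift=7
  byte[1]=0xD0 cont=1 payload=0x50=80: acc |= 80<<7 -> acc=10326 shift=14
  byte[2]=0x20 cont=0 payload=0x20=32: acc |= 32<<14 -> acc=534614 shift=21 [end]
Varint 1: bytes[0:3] = D6 D0 20 -> value 534614 (3 byte(s))
  byte[3]=0xA3 cont=1 payload=0x23=35: acc |= 35<<0 -> acc=35 shift=7
  byte[4]=0xC2 cont=1 payload=0x42=66: acc |= 66<<7 -> acc=8483 shift=14
  byte[5]=0xB7 cont=1 payload=0x37=55: acc |= 55<<14 -> acc=909603 shift=21
  byte[6]=0x44 cont=0 payload=0x44=68: acc |= 68<<21 -> acc=143515939 shift=28 [end]
Varint 2: bytes[3:7] = A3 C2 B7 44 -> value 143515939 (4 byte(s))
  byte[7]=0xC6 cont=1 payload=0x46=70: acc |= 70<<0 -> acc=70 shift=7
  byte[8]=0x50 cont=0 payload=0x50=80: acc |= 80<<7 -> acc=10310 shift=14 [end]
Varint 3: bytes[7:9] = C6 50 -> value 10310 (2 byte(s))
  byte[9]=0x5C cont=0 payload=0x5C=92: acc |= 92<<0 -> acc=92 shift=7 [end]
Varint 4: bytes[9:10] = 5C -> value 92 (1 byte(s))
  byte[10]=0xD2 cont=1 payload=0x52=82: acc |= 82<<0 -> acc=82 shift=7
  byte[11]=0x06 cont=0 payload=0x06=6: acc |= 6<<7 -> acc=850 shift=14 [end]
Varint 5: bytes[10:12] = D2 06 -> value 850 (2 byte(s))

Answer: 3 4 2 1 2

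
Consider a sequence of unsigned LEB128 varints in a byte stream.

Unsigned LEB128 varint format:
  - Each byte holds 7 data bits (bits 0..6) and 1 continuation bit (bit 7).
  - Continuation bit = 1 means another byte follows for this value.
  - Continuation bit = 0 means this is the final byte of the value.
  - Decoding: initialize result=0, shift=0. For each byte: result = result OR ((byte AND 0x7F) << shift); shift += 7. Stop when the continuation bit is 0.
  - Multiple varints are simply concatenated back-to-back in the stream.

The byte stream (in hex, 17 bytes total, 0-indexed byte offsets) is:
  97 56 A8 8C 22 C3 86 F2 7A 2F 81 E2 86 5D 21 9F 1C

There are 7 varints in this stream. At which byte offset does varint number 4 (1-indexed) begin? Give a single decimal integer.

  byte[0]=0x97 cont=1 payload=0x17=23: acc |= 23<<0 -> acc=23 shift=7
  byte[1]=0x56 cont=0 payload=0x56=86: acc |= 86<<7 -> acc=11031 shift=14 [end]
Varint 1: bytes[0:2] = 97 56 -> value 11031 (2 byte(s))
  byte[2]=0xA8 cont=1 payload=0x28=40: acc |= 40<<0 -> acc=40 shift=7
  byte[3]=0x8C cont=1 payload=0x0C=12: acc |= 12<<7 -> acc=1576 shift=14
  byte[4]=0x22 cont=0 payload=0x22=34: acc |= 34<<14 -> acc=558632 shift=21 [end]
Varint 2: bytes[2:5] = A8 8C 22 -> value 558632 (3 byte(s))
  byte[5]=0xC3 cont=1 payload=0x43=67: acc |= 67<<0 -> acc=67 shift=7
  byte[6]=0x86 cont=1 payload=0x06=6: acc |= 6<<7 -> acc=835 shift=14
  byte[7]=0xF2 cont=1 payload=0x72=114: acc |= 114<<14 -> acc=1868611 shift=21
  byte[8]=0x7A cont=0 payload=0x7A=122: acc |= 122<<21 -> acc=257721155 shift=28 [end]
Varint 3: bytes[5:9] = C3 86 F2 7A -> value 257721155 (4 byte(s))
  byte[9]=0x2F cont=0 payload=0x2F=47: acc |= 47<<0 -> acc=47 shift=7 [end]
Varint 4: bytes[9:10] = 2F -> value 47 (1 byte(s))
  byte[10]=0x81 cont=1 payload=0x01=1: acc |= 1<<0 -> acc=1 shift=7
  byte[11]=0xE2 cont=1 payload=0x62=98: acc |= 98<<7 -> acc=12545 shift=14
  byte[12]=0x86 cont=1 payload=0x06=6: acc |= 6<<14 -> acc=110849 shift=21
  byte[13]=0x5D cont=0 payload=0x5D=93: acc |= 93<<21 -> acc=195145985 shift=28 [end]
Varint 5: bytes[10:14] = 81 E2 86 5D -> value 195145985 (4 byte(s))
  byte[14]=0x21 cont=0 payload=0x21=33: acc |= 33<<0 -> acc=33 shift=7 [end]
Varint 6: bytes[14:15] = 21 -> value 33 (1 byte(s))
  byte[15]=0x9F cont=1 payload=0x1F=31: acc |= 31<<0 -> acc=31 shift=7
  byte[16]=0x1C cont=0 payload=0x1C=28: acc |= 28<<7 -> acc=3615 shift=14 [end]
Varint 7: bytes[15:17] = 9F 1C -> value 3615 (2 byte(s))

Answer: 9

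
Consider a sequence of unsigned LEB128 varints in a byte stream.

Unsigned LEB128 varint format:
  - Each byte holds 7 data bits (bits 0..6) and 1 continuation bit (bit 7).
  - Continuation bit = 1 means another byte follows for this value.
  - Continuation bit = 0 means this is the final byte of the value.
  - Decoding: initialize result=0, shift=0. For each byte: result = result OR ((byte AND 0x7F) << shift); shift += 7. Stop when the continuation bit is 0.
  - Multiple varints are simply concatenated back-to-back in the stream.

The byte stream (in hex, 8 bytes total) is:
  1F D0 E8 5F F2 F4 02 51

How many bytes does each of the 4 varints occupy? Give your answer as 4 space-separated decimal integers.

Answer: 1 3 3 1

Derivation:
  byte[0]=0x1F cont=0 payload=0x1F=31: acc |= 31<<0 -> acc=31 shift=7 [end]
Varint 1: bytes[0:1] = 1F -> value 31 (1 byte(s))
  byte[1]=0xD0 cont=1 payload=0x50=80: acc |= 80<<0 -> acc=80 shift=7
  byte[2]=0xE8 cont=1 payload=0x68=104: acc |= 104<<7 -> acc=13392 shift=14
  byte[3]=0x5F cont=0 payload=0x5F=95: acc |= 95<<14 -> acc=1569872 shift=21 [end]
Varint 2: bytes[1:4] = D0 E8 5F -> value 1569872 (3 byte(s))
  byte[4]=0xF2 cont=1 payload=0x72=114: acc |= 114<<0 -> acc=114 shift=7
  byte[5]=0xF4 cont=1 payload=0x74=116: acc |= 116<<7 -> acc=14962 shift=14
  byte[6]=0x02 cont=0 payload=0x02=2: acc |= 2<<14 -> acc=47730 shift=21 [end]
Varint 3: bytes[4:7] = F2 F4 02 -> value 47730 (3 byte(s))
  byte[7]=0x51 cont=0 payload=0x51=81: acc |= 81<<0 -> acc=81 shift=7 [end]
Varint 4: bytes[7:8] = 51 -> value 81 (1 byte(s))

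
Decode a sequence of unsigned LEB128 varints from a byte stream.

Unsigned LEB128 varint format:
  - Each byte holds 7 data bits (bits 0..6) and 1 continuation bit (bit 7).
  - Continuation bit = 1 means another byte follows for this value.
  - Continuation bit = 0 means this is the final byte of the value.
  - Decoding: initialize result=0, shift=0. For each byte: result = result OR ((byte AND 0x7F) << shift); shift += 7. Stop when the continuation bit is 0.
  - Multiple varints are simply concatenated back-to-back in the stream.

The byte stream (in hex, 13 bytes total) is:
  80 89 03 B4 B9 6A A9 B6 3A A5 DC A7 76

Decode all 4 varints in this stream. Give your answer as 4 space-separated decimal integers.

  byte[0]=0x80 cont=1 payload=0x00=0: acc |= 0<<0 -> acc=0 shift=7
  byte[1]=0x89 cont=1 payload=0x09=9: acc |= 9<<7 -> acc=1152 shift=14
  byte[2]=0x03 cont=0 payload=0x03=3: acc |= 3<<14 -> acc=50304 shift=21 [end]
Varint 1: bytes[0:3] = 80 89 03 -> value 50304 (3 byte(s))
  byte[3]=0xB4 cont=1 payload=0x34=52: acc |= 52<<0 -> acc=52 shift=7
  byte[4]=0xB9 cont=1 payload=0x39=57: acc |= 57<<7 -> acc=7348 shift=14
  byte[5]=0x6A cont=0 payload=0x6A=106: acc |= 106<<14 -> acc=1744052 shift=21 [end]
Varint 2: bytes[3:6] = B4 B9 6A -> value 1744052 (3 byte(s))
  byte[6]=0xA9 cont=1 payload=0x29=41: acc |= 41<<0 -> acc=41 shift=7
  byte[7]=0xB6 cont=1 payload=0x36=54: acc |= 54<<7 -> acc=6953 shift=14
  byte[8]=0x3A cont=0 payload=0x3A=58: acc |= 58<<14 -> acc=957225 shift=21 [end]
Varint 3: bytes[6:9] = A9 B6 3A -> value 957225 (3 byte(s))
  byte[9]=0xA5 cont=1 payload=0x25=37: acc |= 37<<0 -> acc=37 shift=7
  byte[10]=0xDC cont=1 payload=0x5C=92: acc |= 92<<7 -> acc=11813 shift=14
  byte[11]=0xA7 cont=1 payload=0x27=39: acc |= 39<<14 -> acc=650789 shift=21
  byte[12]=0x76 cont=0 payload=0x76=118: acc |= 118<<21 -> acc=248114725 shift=28 [end]
Varint 4: bytes[9:13] = A5 DC A7 76 -> value 248114725 (4 byte(s))

Answer: 50304 1744052 957225 248114725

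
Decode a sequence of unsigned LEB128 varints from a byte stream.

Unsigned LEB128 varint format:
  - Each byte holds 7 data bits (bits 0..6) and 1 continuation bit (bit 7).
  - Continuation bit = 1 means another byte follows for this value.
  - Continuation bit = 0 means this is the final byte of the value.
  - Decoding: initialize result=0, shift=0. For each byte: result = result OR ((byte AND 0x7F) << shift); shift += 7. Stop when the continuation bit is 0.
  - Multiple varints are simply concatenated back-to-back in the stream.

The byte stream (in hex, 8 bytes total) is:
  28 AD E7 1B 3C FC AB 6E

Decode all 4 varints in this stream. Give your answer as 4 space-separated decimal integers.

  byte[0]=0x28 cont=0 payload=0x28=40: acc |= 40<<0 -> acc=40 shift=7 [end]
Varint 1: bytes[0:1] = 28 -> value 40 (1 byte(s))
  byte[1]=0xAD cont=1 payload=0x2D=45: acc |= 45<<0 -> acc=45 shift=7
  byte[2]=0xE7 cont=1 payload=0x67=103: acc |= 103<<7 -> acc=13229 shift=14
  byte[3]=0x1B cont=0 payload=0x1B=27: acc |= 27<<14 -> acc=455597 shift=21 [end]
Varint 2: bytes[1:4] = AD E7 1B -> value 455597 (3 byte(s))
  byte[4]=0x3C cont=0 payload=0x3C=60: acc |= 60<<0 -> acc=60 shift=7 [end]
Varint 3: bytes[4:5] = 3C -> value 60 (1 byte(s))
  byte[5]=0xFC cont=1 payload=0x7C=124: acc |= 124<<0 -> acc=124 shift=7
  byte[6]=0xAB cont=1 payload=0x2B=43: acc |= 43<<7 -> acc=5628 shift=14
  byte[7]=0x6E cont=0 payload=0x6E=110: acc |= 110<<14 -> acc=1807868 shift=21 [end]
Varint 4: bytes[5:8] = FC AB 6E -> value 1807868 (3 byte(s))

Answer: 40 455597 60 1807868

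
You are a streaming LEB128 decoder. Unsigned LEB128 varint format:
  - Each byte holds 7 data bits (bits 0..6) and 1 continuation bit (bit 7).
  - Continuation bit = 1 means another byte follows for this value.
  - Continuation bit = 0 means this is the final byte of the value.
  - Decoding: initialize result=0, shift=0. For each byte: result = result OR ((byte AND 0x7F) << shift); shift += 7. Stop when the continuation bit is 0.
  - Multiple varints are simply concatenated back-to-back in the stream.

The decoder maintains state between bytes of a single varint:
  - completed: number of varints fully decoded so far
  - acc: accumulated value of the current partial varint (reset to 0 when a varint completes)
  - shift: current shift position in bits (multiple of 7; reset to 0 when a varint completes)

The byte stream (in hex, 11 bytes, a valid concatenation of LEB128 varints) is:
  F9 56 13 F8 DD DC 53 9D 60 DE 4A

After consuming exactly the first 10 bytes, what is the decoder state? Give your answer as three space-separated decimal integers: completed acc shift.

byte[0]=0xF9 cont=1 payload=0x79: acc |= 121<<0 -> completed=0 acc=121 shift=7
byte[1]=0x56 cont=0 payload=0x56: varint #1 complete (value=11129); reset -> completed=1 acc=0 shift=0
byte[2]=0x13 cont=0 payload=0x13: varint #2 complete (value=19); reset -> completed=2 acc=0 shift=0
byte[3]=0xF8 cont=1 payload=0x78: acc |= 120<<0 -> completed=2 acc=120 shift=7
byte[4]=0xDD cont=1 payload=0x5D: acc |= 93<<7 -> completed=2 acc=12024 shift=14
byte[5]=0xDC cont=1 payload=0x5C: acc |= 92<<14 -> completed=2 acc=1519352 shift=21
byte[6]=0x53 cont=0 payload=0x53: varint #3 complete (value=175582968); reset -> completed=3 acc=0 shift=0
byte[7]=0x9D cont=1 payload=0x1D: acc |= 29<<0 -> completed=3 acc=29 shift=7
byte[8]=0x60 cont=0 payload=0x60: varint #4 complete (value=12317); reset -> completed=4 acc=0 shift=0
byte[9]=0xDE cont=1 payload=0x5E: acc |= 94<<0 -> completed=4 acc=94 shift=7

Answer: 4 94 7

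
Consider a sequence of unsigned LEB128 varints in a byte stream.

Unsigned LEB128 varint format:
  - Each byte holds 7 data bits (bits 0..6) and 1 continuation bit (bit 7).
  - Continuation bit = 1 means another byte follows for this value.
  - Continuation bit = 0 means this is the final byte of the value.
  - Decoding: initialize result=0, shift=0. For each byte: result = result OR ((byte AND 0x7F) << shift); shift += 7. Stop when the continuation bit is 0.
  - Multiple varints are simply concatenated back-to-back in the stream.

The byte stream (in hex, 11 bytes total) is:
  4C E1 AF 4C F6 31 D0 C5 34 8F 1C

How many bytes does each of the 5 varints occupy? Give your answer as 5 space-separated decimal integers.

Answer: 1 3 2 3 2

Derivation:
  byte[0]=0x4C cont=0 payload=0x4C=76: acc |= 76<<0 -> acc=76 shift=7 [end]
Varint 1: bytes[0:1] = 4C -> value 76 (1 byte(s))
  byte[1]=0xE1 cont=1 payload=0x61=97: acc |= 97<<0 -> acc=97 shift=7
  byte[2]=0xAF cont=1 payload=0x2F=47: acc |= 47<<7 -> acc=6113 shift=14
  byte[3]=0x4C cont=0 payload=0x4C=76: acc |= 76<<14 -> acc=1251297 shift=21 [end]
Varint 2: bytes[1:4] = E1 AF 4C -> value 1251297 (3 byte(s))
  byte[4]=0xF6 cont=1 payload=0x76=118: acc |= 118<<0 -> acc=118 shift=7
  byte[5]=0x31 cont=0 payload=0x31=49: acc |= 49<<7 -> acc=6390 shift=14 [end]
Varint 3: bytes[4:6] = F6 31 -> value 6390 (2 byte(s))
  byte[6]=0xD0 cont=1 payload=0x50=80: acc |= 80<<0 -> acc=80 shift=7
  byte[7]=0xC5 cont=1 payload=0x45=69: acc |= 69<<7 -> acc=8912 shift=14
  byte[8]=0x34 cont=0 payload=0x34=52: acc |= 52<<14 -> acc=860880 shift=21 [end]
Varint 4: bytes[6:9] = D0 C5 34 -> value 860880 (3 byte(s))
  byte[9]=0x8F cont=1 payload=0x0F=15: acc |= 15<<0 -> acc=15 shift=7
  byte[10]=0x1C cont=0 payload=0x1C=28: acc |= 28<<7 -> acc=3599 shift=14 [end]
Varint 5: bytes[9:11] = 8F 1C -> value 3599 (2 byte(s))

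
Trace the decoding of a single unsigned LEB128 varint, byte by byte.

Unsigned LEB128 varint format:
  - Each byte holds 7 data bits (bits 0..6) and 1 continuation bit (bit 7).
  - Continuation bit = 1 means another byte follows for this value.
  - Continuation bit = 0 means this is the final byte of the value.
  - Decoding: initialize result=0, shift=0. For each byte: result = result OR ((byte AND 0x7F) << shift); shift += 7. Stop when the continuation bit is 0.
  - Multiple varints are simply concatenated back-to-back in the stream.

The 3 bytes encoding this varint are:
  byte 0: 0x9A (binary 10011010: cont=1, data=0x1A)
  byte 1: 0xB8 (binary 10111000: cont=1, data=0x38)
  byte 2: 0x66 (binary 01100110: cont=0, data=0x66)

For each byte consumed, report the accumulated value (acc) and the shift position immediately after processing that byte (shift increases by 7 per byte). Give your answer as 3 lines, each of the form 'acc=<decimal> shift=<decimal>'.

byte 0=0x9A: payload=0x1A=26, contrib = 26<<0 = 26; acc -> 26, shift -> 7
byte 1=0xB8: payload=0x38=56, contrib = 56<<7 = 7168; acc -> 7194, shift -> 14
byte 2=0x66: payload=0x66=102, contrib = 102<<14 = 1671168; acc -> 1678362, shift -> 21

Answer: acc=26 shift=7
acc=7194 shift=14
acc=1678362 shift=21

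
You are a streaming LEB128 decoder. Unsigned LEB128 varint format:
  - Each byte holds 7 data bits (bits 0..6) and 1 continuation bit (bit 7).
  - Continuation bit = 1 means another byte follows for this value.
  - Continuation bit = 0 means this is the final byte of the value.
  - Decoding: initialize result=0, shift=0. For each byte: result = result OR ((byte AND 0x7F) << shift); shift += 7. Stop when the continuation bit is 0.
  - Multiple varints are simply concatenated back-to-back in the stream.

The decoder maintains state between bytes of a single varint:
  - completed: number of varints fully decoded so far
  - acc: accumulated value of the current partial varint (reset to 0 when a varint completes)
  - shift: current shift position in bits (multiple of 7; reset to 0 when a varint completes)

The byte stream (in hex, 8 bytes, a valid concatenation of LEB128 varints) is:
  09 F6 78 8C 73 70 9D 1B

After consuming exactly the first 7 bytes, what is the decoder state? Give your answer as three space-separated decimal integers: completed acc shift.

byte[0]=0x09 cont=0 payload=0x09: varint #1 complete (value=9); reset -> completed=1 acc=0 shift=0
byte[1]=0xF6 cont=1 payload=0x76: acc |= 118<<0 -> completed=1 acc=118 shift=7
byte[2]=0x78 cont=0 payload=0x78: varint #2 complete (value=15478); reset -> completed=2 acc=0 shift=0
byte[3]=0x8C cont=1 payload=0x0C: acc |= 12<<0 -> completed=2 acc=12 shift=7
byte[4]=0x73 cont=0 payload=0x73: varint #3 complete (value=14732); reset -> completed=3 acc=0 shift=0
byte[5]=0x70 cont=0 payload=0x70: varint #4 complete (value=112); reset -> completed=4 acc=0 shift=0
byte[6]=0x9D cont=1 payload=0x1D: acc |= 29<<0 -> completed=4 acc=29 shift=7

Answer: 4 29 7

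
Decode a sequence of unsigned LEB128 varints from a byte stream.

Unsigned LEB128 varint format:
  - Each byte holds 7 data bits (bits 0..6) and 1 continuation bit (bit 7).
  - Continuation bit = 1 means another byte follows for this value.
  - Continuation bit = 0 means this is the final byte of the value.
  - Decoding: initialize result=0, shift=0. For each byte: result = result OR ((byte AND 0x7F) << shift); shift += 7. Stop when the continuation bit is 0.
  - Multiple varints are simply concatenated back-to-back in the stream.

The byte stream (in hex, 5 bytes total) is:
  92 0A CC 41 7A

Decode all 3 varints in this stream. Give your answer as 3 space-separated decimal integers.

  byte[0]=0x92 cont=1 payload=0x12=18: acc |= 18<<0 -> acc=18 shift=7
  byte[1]=0x0A cont=0 payload=0x0A=10: acc |= 10<<7 -> acc=1298 shift=14 [end]
Varint 1: bytes[0:2] = 92 0A -> value 1298 (2 byte(s))
  byte[2]=0xCC cont=1 payload=0x4C=76: acc |= 76<<0 -> acc=76 shift=7
  byte[3]=0x41 cont=0 payload=0x41=65: acc |= 65<<7 -> acc=8396 shift=14 [end]
Varint 2: bytes[2:4] = CC 41 -> value 8396 (2 byte(s))
  byte[4]=0x7A cont=0 payload=0x7A=122: acc |= 122<<0 -> acc=122 shift=7 [end]
Varint 3: bytes[4:5] = 7A -> value 122 (1 byte(s))

Answer: 1298 8396 122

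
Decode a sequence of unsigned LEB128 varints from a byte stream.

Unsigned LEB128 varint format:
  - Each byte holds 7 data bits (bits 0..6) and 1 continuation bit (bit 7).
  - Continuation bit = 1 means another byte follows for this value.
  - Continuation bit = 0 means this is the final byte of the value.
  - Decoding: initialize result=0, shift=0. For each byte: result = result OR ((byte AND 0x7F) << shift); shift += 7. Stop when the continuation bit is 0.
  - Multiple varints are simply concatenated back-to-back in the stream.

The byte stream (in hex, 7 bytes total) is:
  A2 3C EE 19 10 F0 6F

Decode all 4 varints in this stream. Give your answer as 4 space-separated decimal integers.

  byte[0]=0xA2 cont=1 payload=0x22=34: acc |= 34<<0 -> acc=34 shift=7
  byte[1]=0x3C cont=0 payload=0x3C=60: acc |= 60<<7 -> acc=7714 shift=14 [end]
Varint 1: bytes[0:2] = A2 3C -> value 7714 (2 byte(s))
  byte[2]=0xEE cont=1 payload=0x6E=110: acc |= 110<<0 -> acc=110 shift=7
  byte[3]=0x19 cont=0 payload=0x19=25: acc |= 25<<7 -> acc=3310 shift=14 [end]
Varint 2: bytes[2:4] = EE 19 -> value 3310 (2 byte(s))
  byte[4]=0x10 cont=0 payload=0x10=16: acc |= 16<<0 -> acc=16 shift=7 [end]
Varint 3: bytes[4:5] = 10 -> value 16 (1 byte(s))
  byte[5]=0xF0 cont=1 payload=0x70=112: acc |= 112<<0 -> acc=112 shift=7
  byte[6]=0x6F cont=0 payload=0x6F=111: acc |= 111<<7 -> acc=14320 shift=14 [end]
Varint 4: bytes[5:7] = F0 6F -> value 14320 (2 byte(s))

Answer: 7714 3310 16 14320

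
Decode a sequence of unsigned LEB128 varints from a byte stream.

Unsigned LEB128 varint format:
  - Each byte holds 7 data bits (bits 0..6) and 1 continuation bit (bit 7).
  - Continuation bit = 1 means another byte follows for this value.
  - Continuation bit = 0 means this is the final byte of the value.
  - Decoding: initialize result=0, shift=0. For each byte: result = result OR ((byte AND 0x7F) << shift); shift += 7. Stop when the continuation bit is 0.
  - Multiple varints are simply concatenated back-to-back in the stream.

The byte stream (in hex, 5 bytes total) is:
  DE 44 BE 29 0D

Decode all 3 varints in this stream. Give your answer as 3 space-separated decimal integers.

Answer: 8798 5310 13

Derivation:
  byte[0]=0xDE cont=1 payload=0x5E=94: acc |= 94<<0 -> acc=94 shift=7
  byte[1]=0x44 cont=0 payload=0x44=68: acc |= 68<<7 -> acc=8798 shift=14 [end]
Varint 1: bytes[0:2] = DE 44 -> value 8798 (2 byte(s))
  byte[2]=0xBE cont=1 payload=0x3E=62: acc |= 62<<0 -> acc=62 shift=7
  byte[3]=0x29 cont=0 payload=0x29=41: acc |= 41<<7 -> acc=5310 shift=14 [end]
Varint 2: bytes[2:4] = BE 29 -> value 5310 (2 byte(s))
  byte[4]=0x0D cont=0 payload=0x0D=13: acc |= 13<<0 -> acc=13 shift=7 [end]
Varint 3: bytes[4:5] = 0D -> value 13 (1 byte(s))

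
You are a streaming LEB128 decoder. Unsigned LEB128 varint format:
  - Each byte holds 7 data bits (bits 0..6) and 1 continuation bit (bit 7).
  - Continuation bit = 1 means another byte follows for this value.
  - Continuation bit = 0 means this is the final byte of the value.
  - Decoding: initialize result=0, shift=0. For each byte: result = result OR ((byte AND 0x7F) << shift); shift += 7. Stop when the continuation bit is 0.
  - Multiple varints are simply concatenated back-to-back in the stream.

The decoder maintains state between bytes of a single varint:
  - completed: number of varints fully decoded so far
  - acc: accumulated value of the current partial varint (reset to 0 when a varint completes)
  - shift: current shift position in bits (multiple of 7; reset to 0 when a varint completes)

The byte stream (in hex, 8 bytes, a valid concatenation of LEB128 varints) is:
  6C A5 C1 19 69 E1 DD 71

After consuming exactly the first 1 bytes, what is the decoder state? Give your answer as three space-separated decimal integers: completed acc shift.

byte[0]=0x6C cont=0 payload=0x6C: varint #1 complete (value=108); reset -> completed=1 acc=0 shift=0

Answer: 1 0 0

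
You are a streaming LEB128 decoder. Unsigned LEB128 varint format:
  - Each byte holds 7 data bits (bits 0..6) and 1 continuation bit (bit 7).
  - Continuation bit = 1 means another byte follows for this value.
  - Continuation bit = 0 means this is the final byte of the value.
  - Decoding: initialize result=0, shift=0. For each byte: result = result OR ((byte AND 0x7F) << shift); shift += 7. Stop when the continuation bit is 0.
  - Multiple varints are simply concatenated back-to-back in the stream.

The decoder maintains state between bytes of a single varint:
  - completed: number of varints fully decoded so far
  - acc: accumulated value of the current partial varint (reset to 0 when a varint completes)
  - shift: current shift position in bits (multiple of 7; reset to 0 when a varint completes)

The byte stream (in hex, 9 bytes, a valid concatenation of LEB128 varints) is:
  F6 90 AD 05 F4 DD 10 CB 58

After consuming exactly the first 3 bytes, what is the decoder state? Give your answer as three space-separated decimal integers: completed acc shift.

byte[0]=0xF6 cont=1 payload=0x76: acc |= 118<<0 -> completed=0 acc=118 shift=7
byte[1]=0x90 cont=1 payload=0x10: acc |= 16<<7 -> completed=0 acc=2166 shift=14
byte[2]=0xAD cont=1 payload=0x2D: acc |= 45<<14 -> completed=0 acc=739446 shift=21

Answer: 0 739446 21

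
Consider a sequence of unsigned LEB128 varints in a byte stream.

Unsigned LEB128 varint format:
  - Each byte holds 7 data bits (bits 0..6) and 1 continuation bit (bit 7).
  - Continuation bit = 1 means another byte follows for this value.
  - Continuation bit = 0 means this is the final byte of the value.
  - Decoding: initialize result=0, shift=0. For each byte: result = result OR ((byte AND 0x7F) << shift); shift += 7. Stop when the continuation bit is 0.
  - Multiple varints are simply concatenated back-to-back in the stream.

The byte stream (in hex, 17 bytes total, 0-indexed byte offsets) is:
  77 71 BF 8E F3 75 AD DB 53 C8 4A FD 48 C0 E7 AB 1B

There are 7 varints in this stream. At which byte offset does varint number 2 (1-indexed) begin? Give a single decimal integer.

Answer: 1

Derivation:
  byte[0]=0x77 cont=0 payload=0x77=119: acc |= 119<<0 -> acc=119 shift=7 [end]
Varint 1: bytes[0:1] = 77 -> value 119 (1 byte(s))
  byte[1]=0x71 cont=0 payload=0x71=113: acc |= 113<<0 -> acc=113 shift=7 [end]
Varint 2: bytes[1:2] = 71 -> value 113 (1 byte(s))
  byte[2]=0xBF cont=1 payload=0x3F=63: acc |= 63<<0 -> acc=63 shift=7
  byte[3]=0x8E cont=1 payload=0x0E=14: acc |= 14<<7 -> acc=1855 shift=14
  byte[4]=0xF3 cont=1 payload=0x73=115: acc |= 115<<14 -> acc=1886015 shift=21
  byte[5]=0x75 cont=0 payload=0x75=117: acc |= 117<<21 -> acc=247252799 shift=28 [end]
Varint 3: bytes[2:6] = BF 8E F3 75 -> value 247252799 (4 byte(s))
  byte[6]=0xAD cont=1 payload=0x2D=45: acc |= 45<<0 -> acc=45 shift=7
  byte[7]=0xDB cont=1 payload=0x5B=91: acc |= 91<<7 -> acc=11693 shift=14
  byte[8]=0x53 cont=0 payload=0x53=83: acc |= 83<<14 -> acc=1371565 shift=21 [end]
Varint 4: bytes[6:9] = AD DB 53 -> value 1371565 (3 byte(s))
  byte[9]=0xC8 cont=1 payload=0x48=72: acc |= 72<<0 -> acc=72 shift=7
  byte[10]=0x4A cont=0 payload=0x4A=74: acc |= 74<<7 -> acc=9544 shift=14 [end]
Varint 5: bytes[9:11] = C8 4A -> value 9544 (2 byte(s))
  byte[11]=0xFD cont=1 payload=0x7D=125: acc |= 125<<0 -> acc=125 shift=7
  byte[12]=0x48 cont=0 payload=0x48=72: acc |= 72<<7 -> acc=9341 shift=14 [end]
Varint 6: bytes[11:13] = FD 48 -> value 9341 (2 byte(s))
  byte[13]=0xC0 cont=1 payload=0x40=64: acc |= 64<<0 -> acc=64 shift=7
  byte[14]=0xE7 cont=1 payload=0x67=103: acc |= 103<<7 -> acc=13248 shift=14
  byte[15]=0xAB cont=1 payload=0x2B=43: acc |= 43<<14 -> acc=717760 shift=21
  byte[16]=0x1B cont=0 payload=0x1B=27: acc |= 27<<21 -> acc=57340864 shift=28 [end]
Varint 7: bytes[13:17] = C0 E7 AB 1B -> value 57340864 (4 byte(s))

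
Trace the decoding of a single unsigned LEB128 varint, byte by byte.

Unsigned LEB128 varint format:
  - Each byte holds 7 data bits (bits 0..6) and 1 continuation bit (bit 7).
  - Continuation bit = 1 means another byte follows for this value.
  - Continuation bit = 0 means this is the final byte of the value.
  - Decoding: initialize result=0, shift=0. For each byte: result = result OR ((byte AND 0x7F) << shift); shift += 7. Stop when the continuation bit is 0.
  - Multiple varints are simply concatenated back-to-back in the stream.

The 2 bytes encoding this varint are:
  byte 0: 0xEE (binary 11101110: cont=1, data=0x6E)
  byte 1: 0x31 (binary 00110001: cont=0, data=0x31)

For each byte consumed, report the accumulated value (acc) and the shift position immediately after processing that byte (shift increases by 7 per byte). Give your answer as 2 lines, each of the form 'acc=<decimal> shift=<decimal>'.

Answer: acc=110 shift=7
acc=6382 shift=14

Derivation:
byte 0=0xEE: payload=0x6E=110, contrib = 110<<0 = 110; acc -> 110, shift -> 7
byte 1=0x31: payload=0x31=49, contrib = 49<<7 = 6272; acc -> 6382, shift -> 14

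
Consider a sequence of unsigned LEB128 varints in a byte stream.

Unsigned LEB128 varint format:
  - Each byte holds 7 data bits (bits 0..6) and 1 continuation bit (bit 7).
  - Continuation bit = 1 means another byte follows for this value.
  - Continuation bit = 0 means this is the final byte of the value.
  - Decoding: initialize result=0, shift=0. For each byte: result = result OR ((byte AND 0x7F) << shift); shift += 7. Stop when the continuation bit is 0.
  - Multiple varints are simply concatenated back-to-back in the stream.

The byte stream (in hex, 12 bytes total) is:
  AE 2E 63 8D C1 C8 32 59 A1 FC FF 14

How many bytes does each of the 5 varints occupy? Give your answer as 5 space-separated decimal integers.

Answer: 2 1 4 1 4

Derivation:
  byte[0]=0xAE cont=1 payload=0x2E=46: acc |= 46<<0 -> acc=46 shift=7
  byte[1]=0x2E cont=0 payload=0x2E=46: acc |= 46<<7 -> acc=5934 shift=14 [end]
Varint 1: bytes[0:2] = AE 2E -> value 5934 (2 byte(s))
  byte[2]=0x63 cont=0 payload=0x63=99: acc |= 99<<0 -> acc=99 shift=7 [end]
Varint 2: bytes[2:3] = 63 -> value 99 (1 byte(s))
  byte[3]=0x8D cont=1 payload=0x0D=13: acc |= 13<<0 -> acc=13 shift=7
  byte[4]=0xC1 cont=1 payload=0x41=65: acc |= 65<<7 -> acc=8333 shift=14
  byte[5]=0xC8 cont=1 payload=0x48=72: acc |= 72<<14 -> acc=1187981 shift=21
  byte[6]=0x32 cont=0 payload=0x32=50: acc |= 50<<21 -> acc=106045581 shift=28 [end]
Varint 3: bytes[3:7] = 8D C1 C8 32 -> value 106045581 (4 byte(s))
  byte[7]=0x59 cont=0 payload=0x59=89: acc |= 89<<0 -> acc=89 shift=7 [end]
Varint 4: bytes[7:8] = 59 -> value 89 (1 byte(s))
  byte[8]=0xA1 cont=1 payload=0x21=33: acc |= 33<<0 -> acc=33 shift=7
  byte[9]=0xFC cont=1 payload=0x7C=124: acc |= 124<<7 -> acc=15905 shift=14
  byte[10]=0xFF cont=1 payload=0x7F=127: acc |= 127<<14 -> acc=2096673 shift=21
  byte[11]=0x14 cont=0 payload=0x14=20: acc |= 20<<21 -> acc=44039713 shift=28 [end]
Varint 5: bytes[8:12] = A1 FC FF 14 -> value 44039713 (4 byte(s))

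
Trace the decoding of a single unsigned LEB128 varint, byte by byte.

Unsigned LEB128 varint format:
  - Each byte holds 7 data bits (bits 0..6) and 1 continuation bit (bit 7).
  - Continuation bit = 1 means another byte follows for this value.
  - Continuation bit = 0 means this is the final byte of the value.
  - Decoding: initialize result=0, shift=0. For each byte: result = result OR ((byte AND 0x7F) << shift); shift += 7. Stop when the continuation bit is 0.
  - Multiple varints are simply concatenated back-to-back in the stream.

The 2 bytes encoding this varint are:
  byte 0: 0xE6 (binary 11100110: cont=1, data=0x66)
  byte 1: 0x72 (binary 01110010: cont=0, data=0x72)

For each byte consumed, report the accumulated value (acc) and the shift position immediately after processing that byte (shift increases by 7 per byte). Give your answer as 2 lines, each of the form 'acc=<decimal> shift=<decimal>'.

byte 0=0xE6: payload=0x66=102, contrib = 102<<0 = 102; acc -> 102, shift -> 7
byte 1=0x72: payload=0x72=114, contrib = 114<<7 = 14592; acc -> 14694, shift -> 14

Answer: acc=102 shift=7
acc=14694 shift=14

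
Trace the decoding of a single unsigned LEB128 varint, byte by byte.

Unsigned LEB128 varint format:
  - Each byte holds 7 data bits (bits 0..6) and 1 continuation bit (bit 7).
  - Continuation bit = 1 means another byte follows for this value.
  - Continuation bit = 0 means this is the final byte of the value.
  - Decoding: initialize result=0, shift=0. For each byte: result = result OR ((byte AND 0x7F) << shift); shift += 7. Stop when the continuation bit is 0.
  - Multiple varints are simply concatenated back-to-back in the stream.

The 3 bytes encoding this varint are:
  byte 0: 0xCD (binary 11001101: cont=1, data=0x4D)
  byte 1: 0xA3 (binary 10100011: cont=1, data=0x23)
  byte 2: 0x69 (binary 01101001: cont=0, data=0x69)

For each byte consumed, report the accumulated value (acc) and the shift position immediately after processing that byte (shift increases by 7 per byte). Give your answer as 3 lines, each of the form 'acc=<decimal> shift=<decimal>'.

byte 0=0xCD: payload=0x4D=77, contrib = 77<<0 = 77; acc -> 77, shift -> 7
byte 1=0xA3: payload=0x23=35, contrib = 35<<7 = 4480; acc -> 4557, shift -> 14
byte 2=0x69: payload=0x69=105, contrib = 105<<14 = 1720320; acc -> 1724877, shift -> 21

Answer: acc=77 shift=7
acc=4557 shift=14
acc=1724877 shift=21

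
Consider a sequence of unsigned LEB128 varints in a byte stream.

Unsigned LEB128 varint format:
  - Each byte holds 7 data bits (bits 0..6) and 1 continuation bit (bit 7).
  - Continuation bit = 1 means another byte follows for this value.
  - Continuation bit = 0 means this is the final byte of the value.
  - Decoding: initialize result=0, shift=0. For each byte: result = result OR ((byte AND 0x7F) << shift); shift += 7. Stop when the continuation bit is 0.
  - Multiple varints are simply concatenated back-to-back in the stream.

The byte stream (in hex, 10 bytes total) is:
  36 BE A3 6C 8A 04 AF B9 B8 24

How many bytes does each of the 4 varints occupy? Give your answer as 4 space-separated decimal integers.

  byte[0]=0x36 cont=0 payload=0x36=54: acc |= 54<<0 -> acc=54 shift=7 [end]
Varint 1: bytes[0:1] = 36 -> value 54 (1 byte(s))
  byte[1]=0xBE cont=1 payload=0x3E=62: acc |= 62<<0 -> acc=62 shift=7
  byte[2]=0xA3 cont=1 payload=0x23=35: acc |= 35<<7 -> acc=4542 shift=14
  byte[3]=0x6C cont=0 payload=0x6C=108: acc |= 108<<14 -> acc=1774014 shift=21 [end]
Varint 2: bytes[1:4] = BE A3 6C -> value 1774014 (3 byte(s))
  byte[4]=0x8A cont=1 payload=0x0A=10: acc |= 10<<0 -> acc=10 shift=7
  byte[5]=0x04 cont=0 payload=0x04=4: acc |= 4<<7 -> acc=522 shift=14 [end]
Varint 3: bytes[4:6] = 8A 04 -> value 522 (2 byte(s))
  byte[6]=0xAF cont=1 payload=0x2F=47: acc |= 47<<0 -> acc=47 shift=7
  byte[7]=0xB9 cont=1 payload=0x39=57: acc |= 57<<7 -> acc=7343 shift=14
  byte[8]=0xB8 cont=1 payload=0x38=56: acc |= 56<<14 -> acc=924847 shift=21
  byte[9]=0x24 cont=0 payload=0x24=36: acc |= 36<<21 -> acc=76422319 shift=28 [end]
Varint 4: bytes[6:10] = AF B9 B8 24 -> value 76422319 (4 byte(s))

Answer: 1 3 2 4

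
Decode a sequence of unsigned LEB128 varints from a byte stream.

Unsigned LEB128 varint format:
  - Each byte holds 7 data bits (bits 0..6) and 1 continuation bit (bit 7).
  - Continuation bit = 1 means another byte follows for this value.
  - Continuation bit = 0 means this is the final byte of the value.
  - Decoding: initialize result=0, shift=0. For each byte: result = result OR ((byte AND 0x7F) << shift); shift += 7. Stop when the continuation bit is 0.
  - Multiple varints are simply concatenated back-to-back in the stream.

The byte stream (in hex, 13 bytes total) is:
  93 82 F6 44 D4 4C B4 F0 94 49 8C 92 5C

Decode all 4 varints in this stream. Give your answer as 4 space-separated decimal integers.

Answer: 144539923 9812 153434164 1509644

Derivation:
  byte[0]=0x93 cont=1 payload=0x13=19: acc |= 19<<0 -> acc=19 shift=7
  byte[1]=0x82 cont=1 payload=0x02=2: acc |= 2<<7 -> acc=275 shift=14
  byte[2]=0xF6 cont=1 payload=0x76=118: acc |= 118<<14 -> acc=1933587 shift=21
  byte[3]=0x44 cont=0 payload=0x44=68: acc |= 68<<21 -> acc=144539923 shift=28 [end]
Varint 1: bytes[0:4] = 93 82 F6 44 -> value 144539923 (4 byte(s))
  byte[4]=0xD4 cont=1 payload=0x54=84: acc |= 84<<0 -> acc=84 shift=7
  byte[5]=0x4C cont=0 payload=0x4C=76: acc |= 76<<7 -> acc=9812 shift=14 [end]
Varint 2: bytes[4:6] = D4 4C -> value 9812 (2 byte(s))
  byte[6]=0xB4 cont=1 payload=0x34=52: acc |= 52<<0 -> acc=52 shift=7
  byte[7]=0xF0 cont=1 payload=0x70=112: acc |= 112<<7 -> acc=14388 shift=14
  byte[8]=0x94 cont=1 payload=0x14=20: acc |= 20<<14 -> acc=342068 shift=21
  byte[9]=0x49 cont=0 payload=0x49=73: acc |= 73<<21 -> acc=153434164 shift=28 [end]
Varint 3: bytes[6:10] = B4 F0 94 49 -> value 153434164 (4 byte(s))
  byte[10]=0x8C cont=1 payload=0x0C=12: acc |= 12<<0 -> acc=12 shift=7
  byte[11]=0x92 cont=1 payload=0x12=18: acc |= 18<<7 -> acc=2316 shift=14
  byte[12]=0x5C cont=0 payload=0x5C=92: acc |= 92<<14 -> acc=1509644 shift=21 [end]
Varint 4: bytes[10:13] = 8C 92 5C -> value 1509644 (3 byte(s))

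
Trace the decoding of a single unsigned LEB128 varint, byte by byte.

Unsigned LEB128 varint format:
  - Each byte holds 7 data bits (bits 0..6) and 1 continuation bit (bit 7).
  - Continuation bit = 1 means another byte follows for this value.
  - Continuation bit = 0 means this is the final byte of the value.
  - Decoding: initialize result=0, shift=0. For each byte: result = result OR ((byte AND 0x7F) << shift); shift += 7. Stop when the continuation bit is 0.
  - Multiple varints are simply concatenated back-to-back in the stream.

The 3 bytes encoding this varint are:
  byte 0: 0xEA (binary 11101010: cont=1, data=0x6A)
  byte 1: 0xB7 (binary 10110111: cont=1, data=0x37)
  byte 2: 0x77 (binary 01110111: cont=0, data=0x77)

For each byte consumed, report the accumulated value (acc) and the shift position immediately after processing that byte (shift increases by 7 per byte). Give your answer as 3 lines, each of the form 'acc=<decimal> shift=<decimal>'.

Answer: acc=106 shift=7
acc=7146 shift=14
acc=1956842 shift=21

Derivation:
byte 0=0xEA: payload=0x6A=106, contrib = 106<<0 = 106; acc -> 106, shift -> 7
byte 1=0xB7: payload=0x37=55, contrib = 55<<7 = 7040; acc -> 7146, shift -> 14
byte 2=0x77: payload=0x77=119, contrib = 119<<14 = 1949696; acc -> 1956842, shift -> 21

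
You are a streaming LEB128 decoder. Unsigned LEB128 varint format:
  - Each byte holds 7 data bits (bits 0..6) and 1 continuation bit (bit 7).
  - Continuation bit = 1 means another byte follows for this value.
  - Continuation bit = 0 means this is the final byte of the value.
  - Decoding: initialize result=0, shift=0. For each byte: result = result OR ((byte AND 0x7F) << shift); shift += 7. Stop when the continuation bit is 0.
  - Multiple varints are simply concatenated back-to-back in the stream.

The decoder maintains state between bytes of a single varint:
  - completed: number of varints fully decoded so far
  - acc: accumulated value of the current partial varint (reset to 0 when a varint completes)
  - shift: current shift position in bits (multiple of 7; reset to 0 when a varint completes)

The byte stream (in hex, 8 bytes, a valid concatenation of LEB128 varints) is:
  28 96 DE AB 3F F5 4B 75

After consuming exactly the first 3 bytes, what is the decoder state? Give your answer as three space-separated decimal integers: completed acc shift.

Answer: 1 12054 14

Derivation:
byte[0]=0x28 cont=0 payload=0x28: varint #1 complete (value=40); reset -> completed=1 acc=0 shift=0
byte[1]=0x96 cont=1 payload=0x16: acc |= 22<<0 -> completed=1 acc=22 shift=7
byte[2]=0xDE cont=1 payload=0x5E: acc |= 94<<7 -> completed=1 acc=12054 shift=14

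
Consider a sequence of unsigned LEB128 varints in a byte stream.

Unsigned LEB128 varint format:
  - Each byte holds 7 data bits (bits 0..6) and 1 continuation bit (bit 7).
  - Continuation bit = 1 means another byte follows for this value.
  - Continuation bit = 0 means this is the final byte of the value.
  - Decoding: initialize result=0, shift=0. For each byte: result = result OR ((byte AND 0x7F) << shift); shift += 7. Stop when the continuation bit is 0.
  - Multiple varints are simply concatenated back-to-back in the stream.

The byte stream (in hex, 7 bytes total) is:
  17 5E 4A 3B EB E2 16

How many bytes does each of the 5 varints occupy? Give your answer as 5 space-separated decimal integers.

Answer: 1 1 1 1 3

Derivation:
  byte[0]=0x17 cont=0 payload=0x17=23: acc |= 23<<0 -> acc=23 shift=7 [end]
Varint 1: bytes[0:1] = 17 -> value 23 (1 byte(s))
  byte[1]=0x5E cont=0 payload=0x5E=94: acc |= 94<<0 -> acc=94 shift=7 [end]
Varint 2: bytes[1:2] = 5E -> value 94 (1 byte(s))
  byte[2]=0x4A cont=0 payload=0x4A=74: acc |= 74<<0 -> acc=74 shift=7 [end]
Varint 3: bytes[2:3] = 4A -> value 74 (1 byte(s))
  byte[3]=0x3B cont=0 payload=0x3B=59: acc |= 59<<0 -> acc=59 shift=7 [end]
Varint 4: bytes[3:4] = 3B -> value 59 (1 byte(s))
  byte[4]=0xEB cont=1 payload=0x6B=107: acc |= 107<<0 -> acc=107 shift=7
  byte[5]=0xE2 cont=1 payload=0x62=98: acc |= 98<<7 -> acc=12651 shift=14
  byte[6]=0x16 cont=0 payload=0x16=22: acc |= 22<<14 -> acc=373099 shift=21 [end]
Varint 5: bytes[4:7] = EB E2 16 -> value 373099 (3 byte(s))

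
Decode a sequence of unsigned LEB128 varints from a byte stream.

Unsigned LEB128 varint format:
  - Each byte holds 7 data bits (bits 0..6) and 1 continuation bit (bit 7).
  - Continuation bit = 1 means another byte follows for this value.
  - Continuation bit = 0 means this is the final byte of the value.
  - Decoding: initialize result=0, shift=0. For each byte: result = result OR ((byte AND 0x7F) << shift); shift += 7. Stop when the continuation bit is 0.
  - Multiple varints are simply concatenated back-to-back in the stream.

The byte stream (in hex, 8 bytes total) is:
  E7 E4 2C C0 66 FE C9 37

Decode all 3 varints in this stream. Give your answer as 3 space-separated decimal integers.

Answer: 733799 13120 910590

Derivation:
  byte[0]=0xE7 cont=1 payload=0x67=103: acc |= 103<<0 -> acc=103 shift=7
  byte[1]=0xE4 cont=1 payload=0x64=100: acc |= 100<<7 -> acc=12903 shift=14
  byte[2]=0x2C cont=0 payload=0x2C=44: acc |= 44<<14 -> acc=733799 shift=21 [end]
Varint 1: bytes[0:3] = E7 E4 2C -> value 733799 (3 byte(s))
  byte[3]=0xC0 cont=1 payload=0x40=64: acc |= 64<<0 -> acc=64 shift=7
  byte[4]=0x66 cont=0 payload=0x66=102: acc |= 102<<7 -> acc=13120 shift=14 [end]
Varint 2: bytes[3:5] = C0 66 -> value 13120 (2 byte(s))
  byte[5]=0xFE cont=1 payload=0x7E=126: acc |= 126<<0 -> acc=126 shift=7
  byte[6]=0xC9 cont=1 payload=0x49=73: acc |= 73<<7 -> acc=9470 shift=14
  byte[7]=0x37 cont=0 payload=0x37=55: acc |= 55<<14 -> acc=910590 shift=21 [end]
Varint 3: bytes[5:8] = FE C9 37 -> value 910590 (3 byte(s))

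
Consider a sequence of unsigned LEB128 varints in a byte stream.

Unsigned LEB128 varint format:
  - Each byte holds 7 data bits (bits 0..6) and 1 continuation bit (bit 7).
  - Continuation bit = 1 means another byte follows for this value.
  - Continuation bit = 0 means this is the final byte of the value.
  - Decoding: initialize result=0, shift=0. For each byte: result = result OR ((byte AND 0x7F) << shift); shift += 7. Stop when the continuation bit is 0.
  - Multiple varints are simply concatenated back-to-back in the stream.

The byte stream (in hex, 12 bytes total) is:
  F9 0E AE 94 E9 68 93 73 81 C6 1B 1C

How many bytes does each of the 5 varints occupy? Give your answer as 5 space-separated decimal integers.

  byte[0]=0xF9 cont=1 payload=0x79=121: acc |= 121<<0 -> acc=121 shift=7
  byte[1]=0x0E cont=0 payload=0x0E=14: acc |= 14<<7 -> acc=1913 shift=14 [end]
Varint 1: bytes[0:2] = F9 0E -> value 1913 (2 byte(s))
  byte[2]=0xAE cont=1 payload=0x2E=46: acc |= 46<<0 -> acc=46 shift=7
  byte[3]=0x94 cont=1 payload=0x14=20: acc |= 20<<7 -> acc=2606 shift=14
  byte[4]=0xE9 cont=1 payload=0x69=105: acc |= 105<<14 -> acc=1722926 shift=21
  byte[5]=0x68 cont=0 payload=0x68=104: acc |= 104<<21 -> acc=219826734 shift=28 [end]
Varint 2: bytes[2:6] = AE 94 E9 68 -> value 219826734 (4 byte(s))
  byte[6]=0x93 cont=1 payload=0x13=19: acc |= 19<<0 -> acc=19 shift=7
  byte[7]=0x73 cont=0 payload=0x73=115: acc |= 115<<7 -> acc=14739 shift=14 [end]
Varint 3: bytes[6:8] = 93 73 -> value 14739 (2 byte(s))
  byte[8]=0x81 cont=1 payload=0x01=1: acc |= 1<<0 -> acc=1 shift=7
  byte[9]=0xC6 cont=1 payload=0x46=70: acc |= 70<<7 -> acc=8961 shift=14
  byte[10]=0x1B cont=0 payload=0x1B=27: acc |= 27<<14 -> acc=451329 shift=21 [end]
Varint 4: bytes[8:11] = 81 C6 1B -> value 451329 (3 byte(s))
  byte[11]=0x1C cont=0 payload=0x1C=28: acc |= 28<<0 -> acc=28 shift=7 [end]
Varint 5: bytes[11:12] = 1C -> value 28 (1 byte(s))

Answer: 2 4 2 3 1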